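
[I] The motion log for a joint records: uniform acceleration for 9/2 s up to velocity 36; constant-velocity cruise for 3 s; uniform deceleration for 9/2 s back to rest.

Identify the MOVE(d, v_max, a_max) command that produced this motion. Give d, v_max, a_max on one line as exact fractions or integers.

a_max = 36/(9/2) = 8
d_a = ½·36·9/2 = 81; d_c = 36·3 = 108
d = 2·81 + 108 = 270
t_c = 3 > 0 ⇒ limit active, v_max = 36

d=270 v_max=36 a_max=8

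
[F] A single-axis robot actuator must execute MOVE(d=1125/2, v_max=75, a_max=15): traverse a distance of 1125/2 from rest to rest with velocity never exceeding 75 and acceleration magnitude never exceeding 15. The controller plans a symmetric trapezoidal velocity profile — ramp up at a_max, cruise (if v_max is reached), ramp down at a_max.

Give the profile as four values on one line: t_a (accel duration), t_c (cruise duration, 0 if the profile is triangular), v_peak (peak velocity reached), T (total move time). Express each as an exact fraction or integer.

t_a=5 t_c=5/2 v_peak=75 T=25/2

v_max²/a_max = 75²/15 = 375
1125/2 ≥ 375 → trapezoidal
t_a = 75/15 = 5; v_peak = 75
d_cruise = 1125/2 − 375 = 375/2; t_c = (375/2)/75 = 5/2
T = 2·5 + 5/2 = 25/2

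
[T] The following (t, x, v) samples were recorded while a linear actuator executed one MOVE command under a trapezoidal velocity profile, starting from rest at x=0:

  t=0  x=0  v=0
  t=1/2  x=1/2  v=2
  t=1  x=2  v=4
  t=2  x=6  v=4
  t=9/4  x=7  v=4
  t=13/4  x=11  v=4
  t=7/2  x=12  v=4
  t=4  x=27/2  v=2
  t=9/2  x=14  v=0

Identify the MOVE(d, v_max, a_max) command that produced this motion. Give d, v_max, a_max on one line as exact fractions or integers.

final state: t=9/2, x=14, v=0 → d = 14
a_max = (2−0)/(1/2−0) = 4
max v = 4 over t∈[1,7/2] → v_max = 4
check: 4·(1+5/2) = 14 ✓

d=14 v_max=4 a_max=4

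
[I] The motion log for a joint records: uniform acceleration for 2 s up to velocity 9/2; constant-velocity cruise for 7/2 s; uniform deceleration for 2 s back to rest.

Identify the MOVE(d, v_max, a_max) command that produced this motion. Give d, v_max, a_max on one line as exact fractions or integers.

d=99/4 v_max=9/2 a_max=9/4

a_max = (9/2)/2 = 9/4
d_a = ½·9/2·2 = 9/2; d_c = 9/2·7/2 = 63/4
d = 2·9/2 + 63/4 = 99/4
t_c = 7/2 > 0 → v_max = v_peak = 9/2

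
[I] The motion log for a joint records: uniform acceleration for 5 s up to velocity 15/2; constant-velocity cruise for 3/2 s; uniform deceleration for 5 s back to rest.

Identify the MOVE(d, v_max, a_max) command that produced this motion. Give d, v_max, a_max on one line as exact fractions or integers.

d=195/4 v_max=15/2 a_max=3/2

a_max = (15/2)/5 = 3/2
d_a = ½·15/2·5 = 75/4; d_c = 15/2·3/2 = 45/4
d = 2·75/4 + 45/4 = 195/4
t_c = 3/2 > 0 ⇒ limit active, v_max = 15/2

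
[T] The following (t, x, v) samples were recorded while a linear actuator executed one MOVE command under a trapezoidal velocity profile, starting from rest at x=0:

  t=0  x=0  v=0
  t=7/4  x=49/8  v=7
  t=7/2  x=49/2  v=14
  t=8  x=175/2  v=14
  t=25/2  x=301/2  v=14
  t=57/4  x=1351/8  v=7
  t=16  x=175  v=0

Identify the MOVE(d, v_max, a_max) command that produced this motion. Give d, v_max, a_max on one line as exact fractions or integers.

final state: t=16, x=175, v=0 → d = 175
a_max = (7−0)/(7/4−0) = 4
max v = 14 over t∈[7/2,25/2] → v_max = 14
check: 14·(7/2+9) = 175 ✓

d=175 v_max=14 a_max=4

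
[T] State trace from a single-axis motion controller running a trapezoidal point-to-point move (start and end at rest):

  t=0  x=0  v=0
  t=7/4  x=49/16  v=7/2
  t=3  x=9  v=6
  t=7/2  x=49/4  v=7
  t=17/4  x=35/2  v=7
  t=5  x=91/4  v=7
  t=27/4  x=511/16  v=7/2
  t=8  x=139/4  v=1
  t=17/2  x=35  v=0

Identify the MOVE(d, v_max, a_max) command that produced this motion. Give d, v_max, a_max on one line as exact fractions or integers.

d=35 v_max=7 a_max=2

final state: t=17/2, x=35, v=0 → d = 35
a_max = (7/2−0)/(7/4−0) = 2
max v = 7 over t∈[7/2,5] → v_max = 7
check: 7·(7/2+3/2) = 35 ✓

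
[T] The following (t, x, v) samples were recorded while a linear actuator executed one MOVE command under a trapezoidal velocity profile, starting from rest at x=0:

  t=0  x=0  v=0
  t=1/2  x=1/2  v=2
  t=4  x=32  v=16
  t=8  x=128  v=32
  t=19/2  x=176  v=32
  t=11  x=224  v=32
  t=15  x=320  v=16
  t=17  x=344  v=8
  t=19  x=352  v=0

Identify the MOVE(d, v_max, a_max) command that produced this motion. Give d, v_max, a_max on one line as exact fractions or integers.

final state: t=19, x=352, v=0 → d = 352
a_max = (2−0)/(1/2−0) = 4
max v = 32 over t∈[8,11] → v_max = 32
check: 32·(8+3) = 352 ✓

d=352 v_max=32 a_max=4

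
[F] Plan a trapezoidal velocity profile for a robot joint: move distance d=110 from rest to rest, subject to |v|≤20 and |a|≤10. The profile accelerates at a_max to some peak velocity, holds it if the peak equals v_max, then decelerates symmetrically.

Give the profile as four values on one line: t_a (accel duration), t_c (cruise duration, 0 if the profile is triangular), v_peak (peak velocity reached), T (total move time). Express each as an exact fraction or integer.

vₘ²/aₘ = 20²/10 = 40
110 ≥ 40 so v_max reached
t_a = 20/10 = 2; v_peak = 20
d_cruise = 110 − 40 = 70; t_c = 70/20 = 7/2
T = 2·2 + 7/2 = 15/2

t_a=2 t_c=7/2 v_peak=20 T=15/2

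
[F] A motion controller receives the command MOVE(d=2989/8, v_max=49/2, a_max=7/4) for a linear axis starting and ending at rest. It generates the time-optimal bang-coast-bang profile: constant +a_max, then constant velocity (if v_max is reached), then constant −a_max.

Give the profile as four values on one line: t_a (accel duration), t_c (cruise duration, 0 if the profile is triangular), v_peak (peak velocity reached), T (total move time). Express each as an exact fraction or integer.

vₘ²/aₘ = (49/2)²/(7/4) = 343
2989/8 ≥ 343 ⇒ cruise phase
t_a = (49/2)/(7/4) = 14; v_peak = 49/2
d_cruise = 2989/8 − 343 = 245/8; t_c = (245/8)/(49/2) = 5/4
T = 2·14 + 5/4 = 117/4

t_a=14 t_c=5/4 v_peak=49/2 T=117/4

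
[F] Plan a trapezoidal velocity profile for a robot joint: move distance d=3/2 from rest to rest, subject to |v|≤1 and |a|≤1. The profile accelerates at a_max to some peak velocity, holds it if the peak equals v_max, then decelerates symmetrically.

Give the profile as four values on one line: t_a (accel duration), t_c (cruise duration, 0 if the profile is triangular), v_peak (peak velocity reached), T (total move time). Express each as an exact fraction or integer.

t_a=1 t_c=1/2 v_peak=1 T=5/2

vₘ²/aₘ = 1²/1 = 1
3/2 ≥ 1 so v_max reached
t_a = 1/1 = 1; v_peak = 1
d_cruise = 3/2 − 1 = 1/2; t_c = (1/2)/1 = 1/2
T = 2·1 + 1/2 = 5/2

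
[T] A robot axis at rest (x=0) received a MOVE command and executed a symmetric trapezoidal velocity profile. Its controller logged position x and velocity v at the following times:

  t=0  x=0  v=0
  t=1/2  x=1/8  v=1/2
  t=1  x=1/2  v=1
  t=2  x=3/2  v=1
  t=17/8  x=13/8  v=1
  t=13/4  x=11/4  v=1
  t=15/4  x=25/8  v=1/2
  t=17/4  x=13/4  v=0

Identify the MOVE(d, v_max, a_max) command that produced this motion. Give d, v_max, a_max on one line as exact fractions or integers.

final state: t=17/4, x=13/4, v=0 → d = 13/4
a_max = (1/2−0)/(1/2−0) = 1
max v = 1 over t∈[1,13/4] → v_max = 1
check: 1·(1+9/4) = 13/4 ✓

d=13/4 v_max=1 a_max=1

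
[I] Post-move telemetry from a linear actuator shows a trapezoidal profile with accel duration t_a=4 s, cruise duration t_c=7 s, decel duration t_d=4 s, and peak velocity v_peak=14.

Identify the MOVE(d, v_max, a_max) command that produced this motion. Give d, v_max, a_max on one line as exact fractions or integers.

a_max = 14/4 = 7/2
d_a = ½·14·4 = 28; d_c = 14·7 = 98
d = 2·28 + 98 = 154
t_c = 7 > 0 ⇒ limit active, v_max = 14

d=154 v_max=14 a_max=7/2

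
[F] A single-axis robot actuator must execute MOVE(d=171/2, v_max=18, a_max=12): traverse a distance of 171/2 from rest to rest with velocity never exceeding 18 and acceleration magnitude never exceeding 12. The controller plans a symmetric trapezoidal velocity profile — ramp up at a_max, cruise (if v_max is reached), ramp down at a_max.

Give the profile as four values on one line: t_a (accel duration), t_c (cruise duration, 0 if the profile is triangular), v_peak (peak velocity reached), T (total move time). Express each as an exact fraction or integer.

t_a=3/2 t_c=13/4 v_peak=18 T=25/4

(v_max)²/a_max = 18²/12 = 27
171/2 ≥ 27 → trapezoidal
t_a = 18/12 = 3/2; v_peak = 18
d_cruise = 171/2 − 27 = 117/2; t_c = (117/2)/18 = 13/4
T = 2·3/2 + 13/4 = 25/4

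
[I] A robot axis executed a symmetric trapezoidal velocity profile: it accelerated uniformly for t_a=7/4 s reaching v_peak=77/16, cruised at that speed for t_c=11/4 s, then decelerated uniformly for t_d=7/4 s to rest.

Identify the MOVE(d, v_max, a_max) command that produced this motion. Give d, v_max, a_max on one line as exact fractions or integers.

a_max = (77/16)/(7/4) = 11/4
d_a = ½·77/16·7/4 = 539/128; d_c = 77/16·11/4 = 847/64
d = 2·539/128 + 847/64 = 693/32
t_c = 11/4 > 0 ⇒ limit active, v_max = 77/16

d=693/32 v_max=77/16 a_max=11/4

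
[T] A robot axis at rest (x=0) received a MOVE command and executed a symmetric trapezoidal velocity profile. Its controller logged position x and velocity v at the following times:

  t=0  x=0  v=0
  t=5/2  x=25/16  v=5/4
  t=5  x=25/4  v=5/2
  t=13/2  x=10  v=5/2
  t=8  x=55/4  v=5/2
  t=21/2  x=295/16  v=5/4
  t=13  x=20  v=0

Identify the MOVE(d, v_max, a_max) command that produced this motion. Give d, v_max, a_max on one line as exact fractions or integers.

d=20 v_max=5/2 a_max=1/2

final state: t=13, x=20, v=0 → d = 20
a_max = (5/4−0)/(5/2−0) = 1/2
max v = 5/2 over t∈[5,8] → v_max = 5/2
check: 5/2·(5+3) = 20 ✓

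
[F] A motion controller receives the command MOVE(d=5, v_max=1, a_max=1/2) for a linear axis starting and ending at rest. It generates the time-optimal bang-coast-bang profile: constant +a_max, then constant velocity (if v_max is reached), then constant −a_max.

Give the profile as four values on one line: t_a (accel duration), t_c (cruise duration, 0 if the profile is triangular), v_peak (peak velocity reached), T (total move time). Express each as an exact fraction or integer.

t_a=2 t_c=3 v_peak=1 T=7

(v_max)²/a_max = 1²/(1/2) = 2
5 ≥ 2 → trapezoidal
t_a = 1/(1/2) = 2; v_peak = 1
d_cruise = 5 − 2 = 3; t_c = 3/1 = 3
T = 2·2 + 3 = 7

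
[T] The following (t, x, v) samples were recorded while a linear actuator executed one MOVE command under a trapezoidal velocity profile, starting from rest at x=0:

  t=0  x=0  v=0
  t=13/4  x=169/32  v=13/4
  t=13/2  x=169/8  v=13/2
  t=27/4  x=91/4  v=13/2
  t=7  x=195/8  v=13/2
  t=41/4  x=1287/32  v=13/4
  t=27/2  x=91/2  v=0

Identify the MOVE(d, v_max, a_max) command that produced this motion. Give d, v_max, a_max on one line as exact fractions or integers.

d=91/2 v_max=13/2 a_max=1

final state: t=27/2, x=91/2, v=0 → d = 91/2
a_max = (13/4−0)/(13/4−0) = 1
max v = 13/2 over t∈[13/2,7] → v_max = 13/2
check: 13/2·(13/2+1/2) = 91/2 ✓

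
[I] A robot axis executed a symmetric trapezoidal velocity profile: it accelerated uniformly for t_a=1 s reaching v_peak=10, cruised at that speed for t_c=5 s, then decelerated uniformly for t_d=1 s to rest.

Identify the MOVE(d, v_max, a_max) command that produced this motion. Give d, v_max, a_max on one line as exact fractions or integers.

d=60 v_max=10 a_max=10

a_max = 10/1 = 10
d_a = ½·10·1 = 5; d_c = 10·5 = 50
d = 2·5 + 50 = 60
t_c = 5 > 0 → v_max = v_peak = 10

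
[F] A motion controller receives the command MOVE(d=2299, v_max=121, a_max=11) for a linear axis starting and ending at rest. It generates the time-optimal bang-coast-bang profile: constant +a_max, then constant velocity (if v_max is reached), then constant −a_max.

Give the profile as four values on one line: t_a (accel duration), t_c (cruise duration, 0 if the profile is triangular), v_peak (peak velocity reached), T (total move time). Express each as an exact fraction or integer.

t_a=11 t_c=8 v_peak=121 T=30

v_max²/a_max = 121²/11 = 1331
2299 ≥ 1331 → trapezoidal
t_a = 121/11 = 11; v_peak = 121
d_cruise = 2299 − 1331 = 968; t_c = 968/121 = 8
T = 2·11 + 8 = 30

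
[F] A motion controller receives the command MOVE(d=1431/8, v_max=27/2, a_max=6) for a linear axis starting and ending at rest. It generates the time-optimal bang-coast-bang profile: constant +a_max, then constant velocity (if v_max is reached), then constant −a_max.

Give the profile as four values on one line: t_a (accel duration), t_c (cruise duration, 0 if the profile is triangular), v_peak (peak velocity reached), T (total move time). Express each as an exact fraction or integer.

(v_max)²/a_max = (27/2)²/6 = 243/8
1431/8 ≥ 243/8 → trapezoidal
t_a = (27/2)/6 = 9/4; v_peak = 27/2
d_cruise = 1431/8 − 243/8 = 297/2; t_c = (297/2)/(27/2) = 11
T = 2·9/4 + 11 = 31/2

t_a=9/4 t_c=11 v_peak=27/2 T=31/2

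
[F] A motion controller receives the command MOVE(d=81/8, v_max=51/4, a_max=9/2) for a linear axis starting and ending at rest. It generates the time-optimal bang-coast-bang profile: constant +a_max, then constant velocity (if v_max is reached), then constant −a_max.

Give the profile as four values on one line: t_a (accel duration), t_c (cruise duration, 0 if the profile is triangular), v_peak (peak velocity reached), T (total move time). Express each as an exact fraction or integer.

vₘ²/aₘ = (51/4)²/(9/2) = 289/8
81/8 < 289/8 → triangular
v_peak = √(81/8·9/2) = √(729/16) = 27/4
t_a = (27/4)/(9/2) = 3/2; t_c = 0
T = 2·3/2 = 3

t_a=3/2 t_c=0 v_peak=27/4 T=3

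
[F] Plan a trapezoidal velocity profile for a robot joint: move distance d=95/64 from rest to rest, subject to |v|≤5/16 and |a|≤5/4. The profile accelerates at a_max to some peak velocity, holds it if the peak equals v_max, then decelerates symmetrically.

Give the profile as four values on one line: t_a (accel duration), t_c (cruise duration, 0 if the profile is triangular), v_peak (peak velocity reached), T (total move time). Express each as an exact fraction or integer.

t_a=1/4 t_c=9/2 v_peak=5/16 T=5

v_max²/a_max = (5/16)²/(5/4) = 5/64
95/64 ≥ 5/64 ⇒ cruise phase
t_a = (5/16)/(5/4) = 1/4; v_peak = 5/16
d_cruise = 95/64 − 5/64 = 45/32; t_c = (45/32)/(5/16) = 9/2
T = 2·1/4 + 9/2 = 5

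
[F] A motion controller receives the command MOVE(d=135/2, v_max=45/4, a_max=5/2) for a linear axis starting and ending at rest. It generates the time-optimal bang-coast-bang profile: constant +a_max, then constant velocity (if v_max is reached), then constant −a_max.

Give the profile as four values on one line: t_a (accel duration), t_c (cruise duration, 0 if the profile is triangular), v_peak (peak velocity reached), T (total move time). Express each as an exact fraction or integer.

(v_max)²/a_max = (45/4)²/(5/2) = 405/8
135/2 ≥ 405/8 → trapezoidal
t_a = (45/4)/(5/2) = 9/2; v_peak = 45/4
d_cruise = 135/2 − 405/8 = 135/8; t_c = (135/8)/(45/4) = 3/2
T = 2·9/2 + 3/2 = 21/2

t_a=9/2 t_c=3/2 v_peak=45/4 T=21/2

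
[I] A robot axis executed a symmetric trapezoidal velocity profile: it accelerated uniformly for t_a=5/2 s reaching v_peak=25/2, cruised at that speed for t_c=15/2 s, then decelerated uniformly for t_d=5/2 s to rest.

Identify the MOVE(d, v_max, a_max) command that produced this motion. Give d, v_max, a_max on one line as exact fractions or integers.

d=125 v_max=25/2 a_max=5

a_max = (25/2)/(5/2) = 5
d_a = ½·25/2·5/2 = 125/8; d_c = 25/2·15/2 = 375/4
d = 2·125/8 + 375/4 = 125
t_c = 15/2 > 0 ⇒ limit active, v_max = 25/2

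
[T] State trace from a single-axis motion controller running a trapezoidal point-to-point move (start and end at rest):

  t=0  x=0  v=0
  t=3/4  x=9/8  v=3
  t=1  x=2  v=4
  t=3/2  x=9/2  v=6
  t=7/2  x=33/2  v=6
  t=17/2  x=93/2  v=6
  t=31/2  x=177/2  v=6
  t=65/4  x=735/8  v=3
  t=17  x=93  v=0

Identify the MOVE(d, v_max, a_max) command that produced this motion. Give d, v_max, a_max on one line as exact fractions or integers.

final state: t=17, x=93, v=0 → d = 93
a_max = (3−0)/(3/4−0) = 4
max v = 6 over t∈[3/2,31/2] → v_max = 6
check: 6·(3/2+14) = 93 ✓

d=93 v_max=6 a_max=4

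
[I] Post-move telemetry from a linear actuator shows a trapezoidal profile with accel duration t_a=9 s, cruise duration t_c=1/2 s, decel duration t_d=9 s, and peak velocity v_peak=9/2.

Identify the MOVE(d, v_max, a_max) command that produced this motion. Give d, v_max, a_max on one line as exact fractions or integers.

a_max = (9/2)/9 = 1/2
d_a = ½·9/2·9 = 81/4; d_c = 9/2·1/2 = 9/4
d = 2·81/4 + 9/4 = 171/4
t_c = 1/2 > 0 so v_max = 9/2

d=171/4 v_max=9/2 a_max=1/2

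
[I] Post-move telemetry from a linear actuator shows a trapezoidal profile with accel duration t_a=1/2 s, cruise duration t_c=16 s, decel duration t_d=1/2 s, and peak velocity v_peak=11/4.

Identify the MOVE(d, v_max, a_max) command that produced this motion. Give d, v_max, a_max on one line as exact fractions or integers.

a_max = (11/4)/(1/2) = 11/2
d_a = ½·11/4·1/2 = 11/16; d_c = 11/4·16 = 44
d = 2·11/16 + 44 = 363/8
t_c = 16 > 0 → v_max = v_peak = 11/4

d=363/8 v_max=11/4 a_max=11/2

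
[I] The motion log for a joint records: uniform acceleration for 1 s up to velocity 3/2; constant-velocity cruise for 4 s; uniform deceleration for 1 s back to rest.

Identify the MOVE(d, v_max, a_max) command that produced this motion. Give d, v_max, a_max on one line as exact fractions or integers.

a_max = (3/2)/1 = 3/2
d_a = ½·3/2·1 = 3/4; d_c = 3/2·4 = 6
d = 2·3/4 + 6 = 15/2
t_c = 4 > 0 ⇒ limit active, v_max = 3/2

d=15/2 v_max=3/2 a_max=3/2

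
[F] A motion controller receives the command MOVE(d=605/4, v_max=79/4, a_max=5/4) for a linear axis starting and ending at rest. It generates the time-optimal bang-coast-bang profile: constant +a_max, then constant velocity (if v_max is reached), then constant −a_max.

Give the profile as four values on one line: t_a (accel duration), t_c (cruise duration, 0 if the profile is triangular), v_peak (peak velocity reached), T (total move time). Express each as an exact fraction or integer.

t_a=11 t_c=0 v_peak=55/4 T=22

vₘ²/aₘ = (79/4)²/(5/4) = 6241/20
605/4 < 6241/20 ⇒ no cruise
v_peak = √(605/4·5/4) = √(3025/16) = 55/4
t_a = (55/4)/(5/4) = 11; t_c = 0
T = 2·11 = 22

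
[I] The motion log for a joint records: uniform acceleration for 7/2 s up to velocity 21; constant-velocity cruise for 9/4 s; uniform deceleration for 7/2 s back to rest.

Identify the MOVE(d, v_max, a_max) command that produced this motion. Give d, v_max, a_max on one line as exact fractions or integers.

d=483/4 v_max=21 a_max=6

a_max = 21/(7/2) = 6
d_a = ½·21·7/2 = 147/4; d_c = 21·9/4 = 189/4
d = 2·147/4 + 189/4 = 483/4
t_c = 9/4 > 0 so v_max = 21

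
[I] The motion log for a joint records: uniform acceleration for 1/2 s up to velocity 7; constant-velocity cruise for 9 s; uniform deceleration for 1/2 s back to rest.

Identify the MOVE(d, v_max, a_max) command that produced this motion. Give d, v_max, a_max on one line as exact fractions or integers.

d=133/2 v_max=7 a_max=14

a_max = 7/(1/2) = 14
d_a = ½·7·1/2 = 7/4; d_c = 7·9 = 63
d = 2·7/4 + 63 = 133/2
t_c = 9 > 0 → v_max = v_peak = 7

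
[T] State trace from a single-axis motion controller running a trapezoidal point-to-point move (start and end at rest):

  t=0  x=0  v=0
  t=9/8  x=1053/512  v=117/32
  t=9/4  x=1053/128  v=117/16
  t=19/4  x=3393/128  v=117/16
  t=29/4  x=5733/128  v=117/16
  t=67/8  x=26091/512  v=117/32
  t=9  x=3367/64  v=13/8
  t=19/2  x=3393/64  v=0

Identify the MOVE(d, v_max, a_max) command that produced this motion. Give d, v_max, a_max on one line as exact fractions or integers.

final state: t=19/2, x=3393/64, v=0 → d = 3393/64
a_max = (117/32−0)/(9/8−0) = 13/4
max v = 117/16 over t∈[9/4,29/4] → v_max = 117/16
check: 117/16·(9/4+5) = 3393/64 ✓

d=3393/64 v_max=117/16 a_max=13/4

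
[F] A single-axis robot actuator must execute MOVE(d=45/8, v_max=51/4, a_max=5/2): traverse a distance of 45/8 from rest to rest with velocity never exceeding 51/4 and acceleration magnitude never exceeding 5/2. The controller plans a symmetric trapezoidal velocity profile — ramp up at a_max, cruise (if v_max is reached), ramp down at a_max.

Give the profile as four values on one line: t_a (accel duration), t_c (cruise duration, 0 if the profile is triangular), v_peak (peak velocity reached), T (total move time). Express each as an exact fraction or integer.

vₘ²/aₘ = (51/4)²/(5/2) = 2601/40
45/8 < 2601/40 ⇒ no cruise
v_peak = √(45/8·5/2) = √(225/16) = 15/4
t_a = (15/4)/(5/2) = 3/2; t_c = 0
T = 2·3/2 = 3

t_a=3/2 t_c=0 v_peak=15/4 T=3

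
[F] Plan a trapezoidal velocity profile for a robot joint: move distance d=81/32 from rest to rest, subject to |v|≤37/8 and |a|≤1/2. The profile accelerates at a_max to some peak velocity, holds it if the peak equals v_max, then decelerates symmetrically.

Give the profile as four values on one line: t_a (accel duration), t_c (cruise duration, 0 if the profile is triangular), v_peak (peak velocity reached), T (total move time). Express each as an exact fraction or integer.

vₘ²/aₘ = (37/8)²/(1/2) = 1369/32
81/32 < 1369/32 so t_c = 0
v_peak = √(81/32·1/2) = √(81/64) = 9/8
t_a = (9/8)/(1/2) = 9/4; t_c = 0
T = 2·9/4 = 9/2

t_a=9/4 t_c=0 v_peak=9/8 T=9/2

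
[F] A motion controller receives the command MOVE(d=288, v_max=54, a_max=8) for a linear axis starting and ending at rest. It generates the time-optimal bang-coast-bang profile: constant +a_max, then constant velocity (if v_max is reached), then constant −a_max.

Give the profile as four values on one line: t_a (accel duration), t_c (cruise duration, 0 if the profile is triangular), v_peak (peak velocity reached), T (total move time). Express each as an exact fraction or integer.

t_a=6 t_c=0 v_peak=48 T=12

(v_max)²/a_max = 54²/8 = 729/2
288 < 729/2 ⇒ no cruise
v_peak = √(288·8) = √2304 = 48
t_a = 48/8 = 6; t_c = 0
T = 2·6 = 12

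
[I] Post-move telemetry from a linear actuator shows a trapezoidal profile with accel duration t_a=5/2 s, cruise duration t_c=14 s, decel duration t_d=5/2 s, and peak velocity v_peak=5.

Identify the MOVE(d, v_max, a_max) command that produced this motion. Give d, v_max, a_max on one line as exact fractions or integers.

d=165/2 v_max=5 a_max=2

a_max = 5/(5/2) = 2
d_a = ½·5·5/2 = 25/4; d_c = 5·14 = 70
d = 2·25/4 + 70 = 165/2
t_c = 14 > 0 ⇒ limit active, v_max = 5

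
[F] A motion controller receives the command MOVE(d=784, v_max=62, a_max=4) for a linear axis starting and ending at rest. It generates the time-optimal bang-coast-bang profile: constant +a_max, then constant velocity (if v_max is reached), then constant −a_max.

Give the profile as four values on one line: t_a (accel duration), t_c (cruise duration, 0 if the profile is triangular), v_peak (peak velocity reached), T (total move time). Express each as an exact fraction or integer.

t_a=14 t_c=0 v_peak=56 T=28

v_max²/a_max = 62²/4 = 961
784 < 961 so t_c = 0
v_peak = √(784·4) = √3136 = 56
t_a = 56/4 = 14; t_c = 0
T = 2·14 = 28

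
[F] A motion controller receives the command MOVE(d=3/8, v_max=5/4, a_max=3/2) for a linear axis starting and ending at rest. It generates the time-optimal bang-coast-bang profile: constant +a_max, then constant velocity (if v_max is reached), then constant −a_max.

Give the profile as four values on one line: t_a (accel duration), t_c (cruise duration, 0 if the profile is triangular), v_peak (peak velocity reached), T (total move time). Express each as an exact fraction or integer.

t_a=1/2 t_c=0 v_peak=3/4 T=1

vₘ²/aₘ = (5/4)²/(3/2) = 25/24
3/8 < 25/24 so t_c = 0
v_peak = √(3/8·3/2) = √(9/16) = 3/4
t_a = (3/4)/(3/2) = 1/2; t_c = 0
T = 2·1/2 = 1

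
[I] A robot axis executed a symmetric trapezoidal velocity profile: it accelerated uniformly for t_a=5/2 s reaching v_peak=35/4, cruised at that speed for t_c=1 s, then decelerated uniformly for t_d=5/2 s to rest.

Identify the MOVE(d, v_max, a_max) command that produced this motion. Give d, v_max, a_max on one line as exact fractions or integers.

d=245/8 v_max=35/4 a_max=7/2

a_max = (35/4)/(5/2) = 7/2
d_a = ½·35/4·5/2 = 175/16; d_c = 35/4·1 = 35/4
d = 2·175/16 + 35/4 = 245/8
t_c = 1 > 0 so v_max = 35/4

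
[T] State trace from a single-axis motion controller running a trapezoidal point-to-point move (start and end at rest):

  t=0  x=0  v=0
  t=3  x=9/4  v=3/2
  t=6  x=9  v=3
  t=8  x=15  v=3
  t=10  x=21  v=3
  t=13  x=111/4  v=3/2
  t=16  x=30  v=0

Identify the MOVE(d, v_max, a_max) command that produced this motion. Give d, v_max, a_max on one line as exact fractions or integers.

d=30 v_max=3 a_max=1/2

final state: t=16, x=30, v=0 → d = 30
a_max = (3/2−0)/(3−0) = 1/2
max v = 3 over t∈[6,10] → v_max = 3
check: 3·(6+4) = 30 ✓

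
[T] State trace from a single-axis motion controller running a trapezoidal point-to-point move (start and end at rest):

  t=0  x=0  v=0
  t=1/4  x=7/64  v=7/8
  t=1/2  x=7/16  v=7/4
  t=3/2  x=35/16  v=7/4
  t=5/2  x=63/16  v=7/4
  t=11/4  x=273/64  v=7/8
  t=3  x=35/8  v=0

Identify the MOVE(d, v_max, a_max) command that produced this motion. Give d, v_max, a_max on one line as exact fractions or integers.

d=35/8 v_max=7/4 a_max=7/2

final state: t=3, x=35/8, v=0 → d = 35/8
a_max = (7/8−0)/(1/4−0) = 7/2
max v = 7/4 over t∈[1/2,5/2] → v_max = 7/4
check: 7/4·(1/2+2) = 35/8 ✓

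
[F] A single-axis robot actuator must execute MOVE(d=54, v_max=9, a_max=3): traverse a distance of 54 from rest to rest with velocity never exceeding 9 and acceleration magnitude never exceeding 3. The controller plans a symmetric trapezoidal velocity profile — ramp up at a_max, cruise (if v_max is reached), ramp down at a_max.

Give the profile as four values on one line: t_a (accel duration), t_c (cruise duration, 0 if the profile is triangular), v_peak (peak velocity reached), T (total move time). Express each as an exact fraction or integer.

t_a=3 t_c=3 v_peak=9 T=9

vₘ²/aₘ = 9²/3 = 27
54 ≥ 27 so v_max reached
t_a = 9/3 = 3; v_peak = 9
d_cruise = 54 − 27 = 27; t_c = 27/9 = 3
T = 2·3 + 3 = 9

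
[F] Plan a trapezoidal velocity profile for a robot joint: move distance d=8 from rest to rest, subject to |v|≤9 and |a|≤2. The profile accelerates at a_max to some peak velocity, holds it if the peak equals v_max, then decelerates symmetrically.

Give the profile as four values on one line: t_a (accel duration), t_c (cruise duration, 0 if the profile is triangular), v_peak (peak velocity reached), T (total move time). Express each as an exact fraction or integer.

t_a=2 t_c=0 v_peak=4 T=4

v_max²/a_max = 9²/2 = 81/2
8 < 81/2 ⇒ no cruise
v_peak = √(8·2) = √16 = 4
t_a = 4/2 = 2; t_c = 0
T = 2·2 = 4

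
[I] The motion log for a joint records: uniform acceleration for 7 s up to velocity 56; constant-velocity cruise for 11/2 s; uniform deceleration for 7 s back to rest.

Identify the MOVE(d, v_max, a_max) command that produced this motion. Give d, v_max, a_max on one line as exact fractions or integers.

a_max = 56/7 = 8
d_a = ½·56·7 = 196; d_c = 56·11/2 = 308
d = 2·196 + 308 = 700
t_c = 11/2 > 0 ⇒ limit active, v_max = 56

d=700 v_max=56 a_max=8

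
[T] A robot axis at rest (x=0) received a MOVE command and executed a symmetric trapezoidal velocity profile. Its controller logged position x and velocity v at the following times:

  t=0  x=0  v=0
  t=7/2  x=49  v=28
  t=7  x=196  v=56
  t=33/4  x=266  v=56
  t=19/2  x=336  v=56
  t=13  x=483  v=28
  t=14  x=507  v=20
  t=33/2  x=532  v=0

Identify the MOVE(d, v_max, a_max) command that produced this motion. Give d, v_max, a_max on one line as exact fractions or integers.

final state: t=33/2, x=532, v=0 → d = 532
a_max = (28−0)/(7/2−0) = 8
max v = 56 over t∈[7,19/2] → v_max = 56
check: 56·(7+5/2) = 532 ✓

d=532 v_max=56 a_max=8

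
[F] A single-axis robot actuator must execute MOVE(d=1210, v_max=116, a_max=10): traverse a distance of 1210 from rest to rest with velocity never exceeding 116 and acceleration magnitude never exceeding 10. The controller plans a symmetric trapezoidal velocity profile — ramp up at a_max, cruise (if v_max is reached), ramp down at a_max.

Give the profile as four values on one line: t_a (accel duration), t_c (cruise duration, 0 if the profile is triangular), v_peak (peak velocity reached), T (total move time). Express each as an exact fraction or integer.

t_a=11 t_c=0 v_peak=110 T=22

v_max²/a_max = 116²/10 = 6728/5
1210 < 6728/5 so t_c = 0
v_peak = √(1210·10) = √12100 = 110
t_a = 110/10 = 11; t_c = 0
T = 2·11 = 22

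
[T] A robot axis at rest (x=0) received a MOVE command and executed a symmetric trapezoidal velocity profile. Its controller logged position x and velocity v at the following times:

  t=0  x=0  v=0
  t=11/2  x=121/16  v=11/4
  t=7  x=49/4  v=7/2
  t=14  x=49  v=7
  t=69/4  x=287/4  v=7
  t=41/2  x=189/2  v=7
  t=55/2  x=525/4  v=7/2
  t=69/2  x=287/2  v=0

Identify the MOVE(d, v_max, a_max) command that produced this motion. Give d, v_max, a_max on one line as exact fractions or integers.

final state: t=69/2, x=287/2, v=0 → d = 287/2
a_max = (11/4−0)/(11/2−0) = 1/2
max v = 7 over t∈[14,41/2] → v_max = 7
check: 7·(14+13/2) = 287/2 ✓

d=287/2 v_max=7 a_max=1/2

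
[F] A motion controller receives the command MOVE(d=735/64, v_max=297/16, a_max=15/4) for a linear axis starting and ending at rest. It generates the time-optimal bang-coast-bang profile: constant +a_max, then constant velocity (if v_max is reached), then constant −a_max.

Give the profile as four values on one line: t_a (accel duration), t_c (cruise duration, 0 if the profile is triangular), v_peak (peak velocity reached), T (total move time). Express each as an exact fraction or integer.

t_a=7/4 t_c=0 v_peak=105/16 T=7/2

v_max²/a_max = (297/16)²/(15/4) = 29403/320
735/64 < 29403/320 → triangular
v_peak = √(735/64·15/4) = √(11025/256) = 105/16
t_a = (105/16)/(15/4) = 7/4; t_c = 0
T = 2·7/4 = 7/2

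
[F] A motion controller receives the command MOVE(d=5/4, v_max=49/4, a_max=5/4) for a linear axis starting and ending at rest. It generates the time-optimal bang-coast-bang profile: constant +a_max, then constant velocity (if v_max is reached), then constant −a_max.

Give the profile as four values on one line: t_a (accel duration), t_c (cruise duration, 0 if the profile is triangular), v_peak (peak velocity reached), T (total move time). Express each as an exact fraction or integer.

t_a=1 t_c=0 v_peak=5/4 T=2

(v_max)²/a_max = (49/4)²/(5/4) = 2401/20
5/4 < 2401/20 ⇒ no cruise
v_peak = √(5/4·5/4) = √(25/16) = 5/4
t_a = (5/4)/(5/4) = 1; t_c = 0
T = 2·1 = 2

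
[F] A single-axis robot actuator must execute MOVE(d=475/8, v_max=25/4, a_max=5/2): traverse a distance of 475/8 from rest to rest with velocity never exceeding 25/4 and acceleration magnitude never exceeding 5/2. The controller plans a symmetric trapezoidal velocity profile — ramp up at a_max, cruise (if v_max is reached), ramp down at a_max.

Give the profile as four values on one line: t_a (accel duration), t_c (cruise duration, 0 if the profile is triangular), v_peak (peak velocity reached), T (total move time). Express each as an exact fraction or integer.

t_a=5/2 t_c=7 v_peak=25/4 T=12

(v_max)²/a_max = (25/4)²/(5/2) = 125/8
475/8 ≥ 125/8 ⇒ cruise phase
t_a = (25/4)/(5/2) = 5/2; v_peak = 25/4
d_cruise = 475/8 − 125/8 = 175/4; t_c = (175/4)/(25/4) = 7
T = 2·5/2 + 7 = 12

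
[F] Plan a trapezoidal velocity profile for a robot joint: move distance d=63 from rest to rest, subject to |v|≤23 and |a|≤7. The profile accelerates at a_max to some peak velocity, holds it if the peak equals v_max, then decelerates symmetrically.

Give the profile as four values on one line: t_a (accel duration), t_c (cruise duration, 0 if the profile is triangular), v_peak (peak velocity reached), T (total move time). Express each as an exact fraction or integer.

t_a=3 t_c=0 v_peak=21 T=6

v_max²/a_max = 23²/7 = 529/7
63 < 529/7 → triangular
v_peak = √(63·7) = √441 = 21
t_a = 21/7 = 3; t_c = 0
T = 2·3 = 6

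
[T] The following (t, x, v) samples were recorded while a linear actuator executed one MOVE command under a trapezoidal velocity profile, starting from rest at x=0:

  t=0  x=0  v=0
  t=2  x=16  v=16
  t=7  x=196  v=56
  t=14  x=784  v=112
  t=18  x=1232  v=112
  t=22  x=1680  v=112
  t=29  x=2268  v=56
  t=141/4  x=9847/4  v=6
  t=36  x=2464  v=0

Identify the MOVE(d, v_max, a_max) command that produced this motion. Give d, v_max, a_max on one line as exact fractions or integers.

d=2464 v_max=112 a_max=8

final state: t=36, x=2464, v=0 → d = 2464
a_max = (16−0)/(2−0) = 8
max v = 112 over t∈[14,22] → v_max = 112
check: 112·(14+8) = 2464 ✓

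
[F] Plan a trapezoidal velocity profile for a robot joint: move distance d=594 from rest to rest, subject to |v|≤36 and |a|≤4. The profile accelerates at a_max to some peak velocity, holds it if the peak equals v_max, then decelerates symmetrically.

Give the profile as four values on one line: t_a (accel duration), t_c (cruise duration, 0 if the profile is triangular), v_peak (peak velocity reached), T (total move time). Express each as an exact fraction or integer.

(v_max)²/a_max = 36²/4 = 324
594 ≥ 324 → trapezoidal
t_a = 36/4 = 9; v_peak = 36
d_cruise = 594 − 324 = 270; t_c = 270/36 = 15/2
T = 2·9 + 15/2 = 51/2

t_a=9 t_c=15/2 v_peak=36 T=51/2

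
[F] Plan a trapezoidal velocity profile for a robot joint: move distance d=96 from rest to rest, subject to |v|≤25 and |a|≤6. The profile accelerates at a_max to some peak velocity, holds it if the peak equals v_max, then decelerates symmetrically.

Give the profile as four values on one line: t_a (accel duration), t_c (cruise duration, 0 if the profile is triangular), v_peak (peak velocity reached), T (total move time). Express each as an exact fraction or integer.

v_max²/a_max = 25²/6 = 625/6
96 < 625/6 → triangular
v_peak = √(96·6) = √576 = 24
t_a = 24/6 = 4; t_c = 0
T = 2·4 = 8

t_a=4 t_c=0 v_peak=24 T=8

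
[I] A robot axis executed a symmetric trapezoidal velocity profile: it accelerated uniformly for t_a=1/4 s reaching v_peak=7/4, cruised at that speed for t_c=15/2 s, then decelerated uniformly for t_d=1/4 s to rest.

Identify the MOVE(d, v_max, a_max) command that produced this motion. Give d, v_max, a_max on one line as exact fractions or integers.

d=217/16 v_max=7/4 a_max=7

a_max = (7/4)/(1/4) = 7
d_a = ½·7/4·1/4 = 7/32; d_c = 7/4·15/2 = 105/8
d = 2·7/32 + 105/8 = 217/16
t_c = 15/2 > 0 so v_max = 7/4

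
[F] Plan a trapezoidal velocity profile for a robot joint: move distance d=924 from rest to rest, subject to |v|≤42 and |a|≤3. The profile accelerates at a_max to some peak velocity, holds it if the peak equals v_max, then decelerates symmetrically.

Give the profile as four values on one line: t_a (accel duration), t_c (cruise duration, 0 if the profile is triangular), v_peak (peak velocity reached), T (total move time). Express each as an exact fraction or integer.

vₘ²/aₘ = 42²/3 = 588
924 ≥ 588 so v_max reached
t_a = 42/3 = 14; v_peak = 42
d_cruise = 924 − 588 = 336; t_c = 336/42 = 8
T = 2·14 + 8 = 36

t_a=14 t_c=8 v_peak=42 T=36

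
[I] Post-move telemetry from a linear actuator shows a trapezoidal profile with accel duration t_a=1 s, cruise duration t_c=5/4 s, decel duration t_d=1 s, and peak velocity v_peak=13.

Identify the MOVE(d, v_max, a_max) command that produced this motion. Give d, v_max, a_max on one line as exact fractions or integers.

d=117/4 v_max=13 a_max=13

a_max = 13/1 = 13
d_a = ½·13·1 = 13/2; d_c = 13·5/4 = 65/4
d = 2·13/2 + 65/4 = 117/4
t_c = 5/4 > 0 so v_max = 13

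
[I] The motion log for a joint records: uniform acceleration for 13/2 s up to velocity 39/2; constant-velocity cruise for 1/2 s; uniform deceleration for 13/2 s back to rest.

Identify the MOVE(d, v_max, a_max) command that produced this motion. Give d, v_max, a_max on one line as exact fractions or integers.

d=273/2 v_max=39/2 a_max=3

a_max = (39/2)/(13/2) = 3
d_a = ½·39/2·13/2 = 507/8; d_c = 39/2·1/2 = 39/4
d = 2·507/8 + 39/4 = 273/2
t_c = 1/2 > 0 so v_max = 39/2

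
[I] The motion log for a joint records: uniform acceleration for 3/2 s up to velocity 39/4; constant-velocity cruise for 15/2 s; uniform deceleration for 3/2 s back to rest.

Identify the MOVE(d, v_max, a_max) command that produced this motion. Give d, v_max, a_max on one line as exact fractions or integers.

a_max = (39/4)/(3/2) = 13/2
d_a = ½·39/4·3/2 = 117/16; d_c = 39/4·15/2 = 585/8
d = 2·117/16 + 585/8 = 351/4
t_c = 15/2 > 0 → v_max = v_peak = 39/4

d=351/4 v_max=39/4 a_max=13/2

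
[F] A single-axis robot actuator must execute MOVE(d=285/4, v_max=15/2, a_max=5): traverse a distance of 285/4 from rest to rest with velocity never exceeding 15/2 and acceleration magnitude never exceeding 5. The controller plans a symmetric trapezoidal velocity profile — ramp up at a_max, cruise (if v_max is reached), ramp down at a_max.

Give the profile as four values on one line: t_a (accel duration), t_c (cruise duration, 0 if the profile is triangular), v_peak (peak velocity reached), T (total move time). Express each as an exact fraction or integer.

vₘ²/aₘ = (15/2)²/5 = 45/4
285/4 ≥ 45/4 ⇒ cruise phase
t_a = (15/2)/5 = 3/2; v_peak = 15/2
d_cruise = 285/4 − 45/4 = 60; t_c = 60/(15/2) = 8
T = 2·3/2 + 8 = 11

t_a=3/2 t_c=8 v_peak=15/2 T=11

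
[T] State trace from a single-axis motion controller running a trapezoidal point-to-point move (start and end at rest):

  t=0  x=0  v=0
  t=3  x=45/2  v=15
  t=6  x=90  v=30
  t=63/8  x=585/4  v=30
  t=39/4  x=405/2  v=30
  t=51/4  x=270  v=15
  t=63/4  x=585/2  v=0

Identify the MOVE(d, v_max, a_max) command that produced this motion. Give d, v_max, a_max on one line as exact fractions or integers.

d=585/2 v_max=30 a_max=5

final state: t=63/4, x=585/2, v=0 → d = 585/2
a_max = (15−0)/(3−0) = 5
max v = 30 over t∈[6,39/4] → v_max = 30
check: 30·(6+15/4) = 585/2 ✓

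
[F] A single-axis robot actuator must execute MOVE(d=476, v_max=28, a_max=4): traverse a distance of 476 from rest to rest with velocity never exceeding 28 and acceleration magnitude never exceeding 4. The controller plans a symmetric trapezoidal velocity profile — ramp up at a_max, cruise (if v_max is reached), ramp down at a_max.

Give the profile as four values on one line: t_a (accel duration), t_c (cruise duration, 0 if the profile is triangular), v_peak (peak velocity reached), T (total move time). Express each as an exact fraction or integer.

t_a=7 t_c=10 v_peak=28 T=24

v_max²/a_max = 28²/4 = 196
476 ≥ 196 → trapezoidal
t_a = 28/4 = 7; v_peak = 28
d_cruise = 476 − 196 = 280; t_c = 280/28 = 10
T = 2·7 + 10 = 24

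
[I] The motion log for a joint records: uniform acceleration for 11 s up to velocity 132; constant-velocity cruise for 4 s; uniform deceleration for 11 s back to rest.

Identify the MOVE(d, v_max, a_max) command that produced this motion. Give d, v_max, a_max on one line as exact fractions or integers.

d=1980 v_max=132 a_max=12

a_max = 132/11 = 12
d_a = ½·132·11 = 726; d_c = 132·4 = 528
d = 2·726 + 528 = 1980
t_c = 4 > 0 so v_max = 132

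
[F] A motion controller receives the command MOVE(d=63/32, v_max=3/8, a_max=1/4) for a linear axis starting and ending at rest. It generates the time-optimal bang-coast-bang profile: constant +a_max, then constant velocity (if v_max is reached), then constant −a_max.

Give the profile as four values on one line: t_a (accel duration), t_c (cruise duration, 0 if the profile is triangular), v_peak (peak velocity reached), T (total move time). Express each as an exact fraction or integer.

t_a=3/2 t_c=15/4 v_peak=3/8 T=27/4

v_max²/a_max = (3/8)²/(1/4) = 9/16
63/32 ≥ 9/16 ⇒ cruise phase
t_a = (3/8)/(1/4) = 3/2; v_peak = 3/8
d_cruise = 63/32 − 9/16 = 45/32; t_c = (45/32)/(3/8) = 15/4
T = 2·3/2 + 15/4 = 27/4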